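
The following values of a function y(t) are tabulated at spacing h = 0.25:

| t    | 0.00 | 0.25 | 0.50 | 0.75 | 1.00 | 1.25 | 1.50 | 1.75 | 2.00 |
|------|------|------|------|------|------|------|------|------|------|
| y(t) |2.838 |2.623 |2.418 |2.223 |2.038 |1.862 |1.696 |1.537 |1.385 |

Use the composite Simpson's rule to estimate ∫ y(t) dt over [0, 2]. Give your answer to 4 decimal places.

4.1256

h = 0.25, n = 8.
(h/3)·[y₀ + 4y₁ + 2y₂ + 4y₃ + 2y₄ + 4y₅ + 2y₆ + 4y₇ + y₈] = 0.083333·(49.507) = 4.1256.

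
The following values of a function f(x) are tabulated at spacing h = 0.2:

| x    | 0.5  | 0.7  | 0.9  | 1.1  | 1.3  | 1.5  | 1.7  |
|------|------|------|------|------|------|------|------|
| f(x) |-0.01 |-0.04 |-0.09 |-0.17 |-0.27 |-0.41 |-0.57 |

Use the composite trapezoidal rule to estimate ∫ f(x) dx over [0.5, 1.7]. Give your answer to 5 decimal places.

-0.25400

h = 0.2, n = 6.
(h/2)·[y₀ + 2y₁ + 2y₂ + 2y₃ + 2y₄ + 2y₅ + y₆] = 0.1·(-2.54) = -0.25400.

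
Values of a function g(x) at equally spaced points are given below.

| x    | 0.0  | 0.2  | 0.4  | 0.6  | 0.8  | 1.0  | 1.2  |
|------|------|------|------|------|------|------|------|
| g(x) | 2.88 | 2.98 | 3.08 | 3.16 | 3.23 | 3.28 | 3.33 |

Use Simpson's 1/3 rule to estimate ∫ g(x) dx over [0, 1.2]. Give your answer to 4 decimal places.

3.7673

h = 0.2, n = 6.
(h/3)·[y₀ + 4y₁ + 2y₂ + 4y₃ + 2y₄ + 4y₅ + y₆] = 0.066667·(56.51) = 3.7673.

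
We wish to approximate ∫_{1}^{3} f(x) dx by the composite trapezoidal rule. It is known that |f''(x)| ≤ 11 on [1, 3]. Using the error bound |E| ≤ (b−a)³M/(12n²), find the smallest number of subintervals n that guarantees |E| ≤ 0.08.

10

Need 88/(12n²) ≤ 0.08.
n² ≥ 88/(12·0.08) = 91.6667 ⇒ n ≥ 9.5743, so the smallest n is 10.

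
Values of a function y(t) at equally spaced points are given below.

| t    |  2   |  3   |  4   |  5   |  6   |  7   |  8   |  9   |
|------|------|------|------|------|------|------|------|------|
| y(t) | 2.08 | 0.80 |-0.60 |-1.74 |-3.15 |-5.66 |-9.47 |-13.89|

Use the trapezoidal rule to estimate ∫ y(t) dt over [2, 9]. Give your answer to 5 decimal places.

h = 1, n = 7.
(h/2)·[y₀ + 2y₁ + 2y₂ + 2y₃ + 2y₄ + 2y₅ + 2y₆ + y₇] = 0.5·(-51.45) = -25.72500.

-25.72500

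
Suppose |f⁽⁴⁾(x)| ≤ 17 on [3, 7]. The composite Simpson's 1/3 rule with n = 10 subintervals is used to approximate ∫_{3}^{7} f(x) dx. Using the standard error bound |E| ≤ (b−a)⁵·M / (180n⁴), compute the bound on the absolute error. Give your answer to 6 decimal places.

0.009671

|E| ≤ (4)⁵·17 / (180·10⁴) = 17408/1800000 = 0.009671.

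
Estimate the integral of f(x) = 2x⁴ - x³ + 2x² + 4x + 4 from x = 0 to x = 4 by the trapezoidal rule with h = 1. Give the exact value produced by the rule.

476

h = (4 − 0)/4 = 1.
Nodes x₀,…,x₄ = 0, 1, 2, 3, 4.
f(x) = 2x⁴ - x³ + 2x² + 4x + 4: f₀=4, f₁=11, f₂=44, f₃=169, f₄=500.
(h/2)·[f₀ + 2f₁ + 2f₂ + 2f₃ + f₄] = 0.5·(952) = 476.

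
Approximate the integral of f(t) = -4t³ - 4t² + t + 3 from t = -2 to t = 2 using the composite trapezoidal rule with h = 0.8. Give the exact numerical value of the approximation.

h = (2 − (-2))/5 = 0.8.
Nodes t₀,…,t₅ = -2, -1.2, -0.4, 0.4, 1.2, 2.
f(t) = -4t³ - 4t² + t + 3: f₀=17, f₁=2.952, f₂=2.216, f₃=2.504, f₄=-8.472, f₅=-43.
(h/2)·[f₀ + 2f₁ + 2f₂ + 2f₃ + 2f₄ + f₅] = 0.4·(-27.6) = -11.04.

-11.04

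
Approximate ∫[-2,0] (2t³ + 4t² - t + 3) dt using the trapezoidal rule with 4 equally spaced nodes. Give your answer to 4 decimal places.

10.3704

h = (0 − (-2))/3 = 0.666667.
Nodes t₀,…,t₃ = -2, -1.333333, -0.666667, 0.
f(t) = 2t³ + 4t² - t + 3: f₀=5, f₁=6.703704, f₂=4.851852, f₃=3.
(h/2)·[f₀ + 2f₁ + 2f₂ + f₃] = 0.333333·(31.111111) = 10.3704.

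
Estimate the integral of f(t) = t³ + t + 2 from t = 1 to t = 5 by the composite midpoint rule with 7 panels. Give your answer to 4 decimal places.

175.0204

h = (5 − 1)/7 = 0.571429.
Midpoints m₁,…,m₇ = 1.285714, 1.857143, 2.428571, 3, 3.571429, 4.142857, 4.714286.
f(m₁)=5.411079, f(m₂)=10.262391, f(m₃)=18.752187, f(m₄)=32, f(m₅)=51.125364, f(m₆)=77.247813, f(m₇)=111.486880.
h·[f(m₁) + f(m₂) + f(m₃) + f(m₄) + f(m₅) + f(m₆) + f(m₇)] = 0.571429·(306.285714) = 175.0204.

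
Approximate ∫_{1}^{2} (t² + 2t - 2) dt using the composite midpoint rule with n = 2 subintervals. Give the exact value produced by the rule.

3.3125

h = (2 − 1)/2 = 0.5.
Midpoints m₁,…,m₂ = 1.25, 1.75.
f(m₁)=2.0625, f(m₂)=4.5625.
h·[f(m₁) + f(m₂)] = 0.5·(6.625) = 3.3125.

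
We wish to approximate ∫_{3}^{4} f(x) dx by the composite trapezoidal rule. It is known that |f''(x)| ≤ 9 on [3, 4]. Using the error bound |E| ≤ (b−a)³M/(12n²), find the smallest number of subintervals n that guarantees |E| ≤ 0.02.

Need 9/(12n²) ≤ 0.02.
n² ≥ 9/(12·0.02) = 37.5 ⇒ n ≥ 6.1237, so the smallest n is 7.

7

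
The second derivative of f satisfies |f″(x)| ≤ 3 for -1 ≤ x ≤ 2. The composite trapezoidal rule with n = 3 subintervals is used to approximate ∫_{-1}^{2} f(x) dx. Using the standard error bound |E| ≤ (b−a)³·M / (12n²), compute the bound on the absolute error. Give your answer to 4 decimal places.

|E| ≤ (3)³·3 / (12·3²) = 81/108 = 0.7500.

0.7500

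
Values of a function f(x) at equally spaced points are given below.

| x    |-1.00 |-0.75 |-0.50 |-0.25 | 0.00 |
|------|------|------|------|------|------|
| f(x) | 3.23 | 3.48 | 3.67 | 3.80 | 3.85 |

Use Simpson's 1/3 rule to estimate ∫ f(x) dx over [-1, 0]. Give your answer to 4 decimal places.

3.6283

h = 0.25, n = 4.
(h/3)·[y₀ + 4y₁ + 2y₂ + 4y₃ + y₄] = 0.083333·(43.54) = 3.6283.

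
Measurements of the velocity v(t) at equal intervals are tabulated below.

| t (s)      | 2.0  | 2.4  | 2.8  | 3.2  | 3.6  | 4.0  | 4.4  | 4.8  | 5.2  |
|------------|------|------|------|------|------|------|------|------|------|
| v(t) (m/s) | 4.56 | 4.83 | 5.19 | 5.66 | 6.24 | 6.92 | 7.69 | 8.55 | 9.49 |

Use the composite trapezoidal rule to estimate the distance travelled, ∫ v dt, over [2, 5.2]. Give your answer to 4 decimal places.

h = 0.4, n = 8.
(h/2)·[y₀ + 2y₁ + 2y₂ + 2y₃ + 2y₄ + 2y₅ + 2y₆ + 2y₇ + y₈] = 0.2·(104.21) = 20.8420.

20.8420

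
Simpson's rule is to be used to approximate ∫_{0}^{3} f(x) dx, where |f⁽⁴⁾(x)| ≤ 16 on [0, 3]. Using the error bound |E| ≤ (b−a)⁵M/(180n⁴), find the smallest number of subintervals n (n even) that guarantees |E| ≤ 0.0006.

14

Need 3888/(180n⁴) ≤ 0.0006.
n⁴ ≥ 3888/(180·0.0006) = 36000 ⇒ n ≥ 13.7745, so the smallest even n is 14. (n must be even for Simpson's rule.)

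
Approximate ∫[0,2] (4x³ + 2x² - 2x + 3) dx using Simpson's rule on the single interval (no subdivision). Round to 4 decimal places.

23.3333

S = (b−a)/6 · [f(0) + 4f(1) + f(2)] = 0.333333·[3 + 4·7 + 39] = 23.3333.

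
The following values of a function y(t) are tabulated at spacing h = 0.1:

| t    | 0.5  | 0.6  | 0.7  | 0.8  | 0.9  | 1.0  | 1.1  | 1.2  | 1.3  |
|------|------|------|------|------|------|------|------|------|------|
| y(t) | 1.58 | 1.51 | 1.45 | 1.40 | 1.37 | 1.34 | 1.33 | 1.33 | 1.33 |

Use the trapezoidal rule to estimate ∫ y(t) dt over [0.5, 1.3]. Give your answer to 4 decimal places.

h = 0.1, n = 8.
(h/2)·[y₀ + 2y₁ + 2y₂ + 2y₃ + 2y₄ + 2y₅ + 2y₆ + 2y₇ + y₈] = 0.05·(22.37) = 1.1185.

1.1185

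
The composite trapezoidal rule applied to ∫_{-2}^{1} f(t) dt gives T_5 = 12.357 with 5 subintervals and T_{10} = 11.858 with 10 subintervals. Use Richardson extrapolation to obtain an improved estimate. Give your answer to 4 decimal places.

11.6917

R = (4·T_{10} − T_5) / 3 = (4·11.858 − 12.357)/3 = (35.075)/3 = 11.6917.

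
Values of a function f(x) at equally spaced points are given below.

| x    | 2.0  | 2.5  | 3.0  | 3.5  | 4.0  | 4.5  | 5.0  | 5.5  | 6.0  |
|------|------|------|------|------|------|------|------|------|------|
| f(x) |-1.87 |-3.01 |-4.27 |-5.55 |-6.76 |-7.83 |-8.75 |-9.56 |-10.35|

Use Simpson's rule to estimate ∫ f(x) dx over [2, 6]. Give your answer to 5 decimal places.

h = 0.5, n = 8.
(h/3)·[y₀ + 4y₁ + 2y₂ + 4y₃ + 2y₄ + 4y₅ + 2y₆ + 4y₇ + y₈] = 0.166667·(-155.58) = -25.93000.

-25.93000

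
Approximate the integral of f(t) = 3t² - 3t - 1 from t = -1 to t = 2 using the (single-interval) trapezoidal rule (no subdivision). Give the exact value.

15

T = (b−a)/2 · [f(-1) + f(2)] = 1.5·[5 + 5] = 15.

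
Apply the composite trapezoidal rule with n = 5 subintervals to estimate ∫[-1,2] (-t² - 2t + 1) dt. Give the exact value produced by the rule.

h = (2 − (-1))/5 = 0.6.
Nodes t₀,…,t₅ = -1, -0.4, 0.2, 0.8, 1.4, 2.
f(t) = -t² - 2t + 1: f₀=2, f₁=1.64, f₂=0.56, f₃=-1.24, f₄=-3.76, f₅=-7.
(h/2)·[f₀ + 2f₁ + 2f₂ + 2f₃ + 2f₄ + f₅] = 0.3·(-10.6) = -3.18.

-3.18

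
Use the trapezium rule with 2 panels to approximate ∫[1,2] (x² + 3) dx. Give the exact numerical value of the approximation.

5.375

h = (2 − 1)/2 = 0.5.
Nodes x₀,…,x₂ = 1, 1.5, 2.
f(x) = x² + 3: f₀=4, f₁=5.25, f₂=7.
(h/2)·[f₀ + 2f₁ + f₂] = 0.25·(21.5) = 5.375.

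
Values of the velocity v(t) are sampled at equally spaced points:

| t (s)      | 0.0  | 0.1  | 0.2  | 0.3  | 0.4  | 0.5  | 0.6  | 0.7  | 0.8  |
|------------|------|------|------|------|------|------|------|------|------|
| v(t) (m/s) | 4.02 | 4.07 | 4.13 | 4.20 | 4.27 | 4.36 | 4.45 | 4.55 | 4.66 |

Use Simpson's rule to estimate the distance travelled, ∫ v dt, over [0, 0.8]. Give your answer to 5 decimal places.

h = 0.1, n = 8.
(h/3)·[y₀ + 4y₁ + 2y₂ + 4y₃ + 2y₄ + 4y₅ + 2y₆ + 4y₇ + y₈] = 0.033333·(103.10) = 3.43667.

3.43667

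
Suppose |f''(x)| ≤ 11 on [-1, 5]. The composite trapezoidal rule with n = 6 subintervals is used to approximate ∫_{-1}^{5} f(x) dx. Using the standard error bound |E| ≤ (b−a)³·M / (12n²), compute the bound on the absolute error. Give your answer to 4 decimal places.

|E| ≤ (6)³·11 / (12·6²) = 2376/432 = 5.5000.

5.5000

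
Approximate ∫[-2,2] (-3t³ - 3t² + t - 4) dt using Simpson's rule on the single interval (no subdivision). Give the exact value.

S = (b−a)/6 · [f(-2) + 4f(0) + f(2)] = 0.666667·[6 + 4·(-4) + (-38)] = -32.

-32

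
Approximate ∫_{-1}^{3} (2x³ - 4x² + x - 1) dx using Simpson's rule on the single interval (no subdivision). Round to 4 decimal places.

S = (b−a)/6 · [f(-1) + 4f(1) + f(3)] = 0.666667·[(-8) + 4·(-2) + 20] = 2.6667.

2.6667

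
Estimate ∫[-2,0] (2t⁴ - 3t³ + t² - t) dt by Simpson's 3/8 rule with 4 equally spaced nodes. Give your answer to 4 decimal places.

h = (0 − (-2))/3 = 0.666667.
Nodes t₀,…,t₃ = -2, -1.333333, -0.666667, 0.
f(t) = 2t⁴ - 3t³ + t² - t: f₀=62, f₁=16.543210, f₂=2.395062, f₃=0.
(3h/8)·[f₀ + 3f₁ + 3f₂ + f₃] = 0.25·(118.814815) = 29.7037.

29.7037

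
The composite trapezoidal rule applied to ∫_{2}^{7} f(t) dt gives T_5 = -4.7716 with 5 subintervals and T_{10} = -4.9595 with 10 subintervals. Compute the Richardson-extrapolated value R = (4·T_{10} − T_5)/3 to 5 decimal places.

R = (4·T_{10} − T_5) / 3 = (4·(-4.9595) − (-4.7716))/3 = (-15.0664)/3 = -5.02213.

-5.02213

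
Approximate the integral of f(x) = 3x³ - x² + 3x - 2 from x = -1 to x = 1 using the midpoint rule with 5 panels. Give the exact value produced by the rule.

-4.64

h = (1 − (-1))/5 = 0.4.
Midpoints m₁,…,m₅ = -0.8, -0.4, 0, 0.4, 0.8.
f(m₁)=-6.576, f(m₂)=-3.552, f(m₃)=-2, f(m₄)=-0.768, f(m₅)=1.296.
h·[f(m₁) + f(m₂) + f(m₃) + f(m₄) + f(m₅)] = 0.4·(-11.6) = -4.64.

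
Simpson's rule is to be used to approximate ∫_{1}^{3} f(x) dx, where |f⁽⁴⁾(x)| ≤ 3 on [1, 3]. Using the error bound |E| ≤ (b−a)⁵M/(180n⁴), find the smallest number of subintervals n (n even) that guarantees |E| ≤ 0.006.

Need 96/(180n⁴) ≤ 0.006.
n⁴ ≥ 96/(180·0.006) = 88.8889 ⇒ n ≥ 3.0705, so the smallest even n is 4. (n must be even for Simpson's rule.)

4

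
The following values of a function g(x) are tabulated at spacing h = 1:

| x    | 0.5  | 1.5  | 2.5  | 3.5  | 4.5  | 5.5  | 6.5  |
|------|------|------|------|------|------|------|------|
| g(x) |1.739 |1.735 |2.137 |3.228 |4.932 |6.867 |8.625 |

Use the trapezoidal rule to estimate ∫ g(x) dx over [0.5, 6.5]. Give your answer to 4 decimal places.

24.0810

h = 1, n = 6.
(h/2)·[y₀ + 2y₁ + 2y₂ + 2y₃ + 2y₄ + 2y₅ + y₆] = 0.5·(48.162) = 24.0810.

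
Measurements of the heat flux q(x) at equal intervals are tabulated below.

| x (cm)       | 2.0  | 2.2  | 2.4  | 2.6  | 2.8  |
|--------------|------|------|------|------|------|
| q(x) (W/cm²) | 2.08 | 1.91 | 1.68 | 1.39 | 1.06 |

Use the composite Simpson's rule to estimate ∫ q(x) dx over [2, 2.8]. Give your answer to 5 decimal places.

h = 0.2, n = 4.
(h/3)·[y₀ + 4y₁ + 2y₂ + 4y₃ + y₄] = 0.066667·(19.70) = 1.31333.

1.31333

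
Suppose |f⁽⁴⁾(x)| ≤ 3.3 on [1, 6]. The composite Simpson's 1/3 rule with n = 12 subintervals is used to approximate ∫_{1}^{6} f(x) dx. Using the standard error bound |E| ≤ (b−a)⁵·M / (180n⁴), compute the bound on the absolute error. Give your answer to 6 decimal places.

0.002763

|E| ≤ (5)⁵·3.3 / (180·12⁴) = 10312.5/3732480 = 0.002763.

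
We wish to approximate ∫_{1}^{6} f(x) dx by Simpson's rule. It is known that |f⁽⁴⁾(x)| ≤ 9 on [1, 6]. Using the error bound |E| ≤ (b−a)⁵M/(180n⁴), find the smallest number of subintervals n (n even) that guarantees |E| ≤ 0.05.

Need 28125/(180n⁴) ≤ 0.05.
n⁴ ≥ 28125/(180·0.05) = 3125 ⇒ n ≥ 7.4767, so the smallest even n is 8. (n must be even for Simpson's rule.)

8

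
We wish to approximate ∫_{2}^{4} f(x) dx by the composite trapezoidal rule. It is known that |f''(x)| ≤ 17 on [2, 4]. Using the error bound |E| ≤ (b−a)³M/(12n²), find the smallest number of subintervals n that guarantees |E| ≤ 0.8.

Need 136/(12n²) ≤ 0.8.
n² ≥ 136/(12·0.8) = 14.1667 ⇒ n ≥ 3.7639, so the smallest n is 4.

4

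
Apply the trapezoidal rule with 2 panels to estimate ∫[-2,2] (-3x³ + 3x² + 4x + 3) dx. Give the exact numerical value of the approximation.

36

h = (2 − (-2))/2 = 2.
Nodes x₀,…,x₂ = -2, 0, 2.
f(x) = -3x³ + 3x² + 4x + 3: f₀=31, f₁=3, f₂=-1.
(h/2)·[f₀ + 2f₁ + f₂] = 1·(36) = 36.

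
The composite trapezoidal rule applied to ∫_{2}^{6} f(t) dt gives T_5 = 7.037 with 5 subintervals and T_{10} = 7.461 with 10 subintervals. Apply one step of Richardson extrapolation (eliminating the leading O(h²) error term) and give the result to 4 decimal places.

7.6023

R = (4·T_{10} − T_5) / 3 = (4·7.461 − 7.037)/3 = (22.807)/3 = 7.6023.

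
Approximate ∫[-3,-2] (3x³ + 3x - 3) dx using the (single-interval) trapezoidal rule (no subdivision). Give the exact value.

T = (b−a)/2 · [f(-3) + f(-2)] = 0.5·[(-93) + (-33)] = -63.

-63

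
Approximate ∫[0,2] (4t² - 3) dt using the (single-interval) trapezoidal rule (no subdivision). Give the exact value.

T = (b−a)/2 · [f(0) + f(2)] = 1·[(-3) + 13] = 10.

10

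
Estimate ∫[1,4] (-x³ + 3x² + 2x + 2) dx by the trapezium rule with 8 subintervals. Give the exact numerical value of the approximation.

19.93359375

h = (4 − 1)/8 = 0.375.
Nodes x₀,…,x₈ = 1, 1.375, 1.75, 2.125, 2.5, 2.875, 3.25, 3.625, 4.
f(x) = -x³ + 3x² + 2x + 2: f₀=6, f₁=7.822265625, f₂=9.328125, f₃=10.201171875, f₄=10.125, f₅=8.783203125, f₆=5.859375, f₇=1.037109375, f₈=-6.
(h/2)·[f₀ + 2f₁ + 2f₂ + 2f₃ + 2f₄ + 2f₅ + 2f₆ + 2f₇ + f₈] = 0.1875·(106.3125) = 19.93359375.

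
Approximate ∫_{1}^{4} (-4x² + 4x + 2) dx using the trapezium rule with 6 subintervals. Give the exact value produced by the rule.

h = (4 − 1)/6 = 0.5.
Nodes x₀,…,x₆ = 1, 1.5, 2, 2.5, 3, 3.5, 4.
f(x) = -4x² + 4x + 2: f₀=2, f₁=-1, f₂=-6, f₃=-13, f₄=-22, f₅=-33, f₆=-46.
(h/2)·[f₀ + 2f₁ + 2f₂ + 2f₃ + 2f₄ + 2f₅ + f₆] = 0.25·(-194) = -48.5.

-48.5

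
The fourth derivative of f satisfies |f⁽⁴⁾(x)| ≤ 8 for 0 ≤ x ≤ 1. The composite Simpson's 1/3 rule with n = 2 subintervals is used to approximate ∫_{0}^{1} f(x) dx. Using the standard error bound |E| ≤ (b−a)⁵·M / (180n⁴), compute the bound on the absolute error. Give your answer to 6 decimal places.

|E| ≤ (1)⁵·8 / (180·2⁴) = 8/2880 = 0.002778.

0.002778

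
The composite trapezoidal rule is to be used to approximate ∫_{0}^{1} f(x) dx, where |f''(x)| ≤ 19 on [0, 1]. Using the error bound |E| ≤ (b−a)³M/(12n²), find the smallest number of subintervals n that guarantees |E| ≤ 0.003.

Need 19/(12n²) ≤ 0.003.
n² ≥ 19/(12·0.003) = 527.778 ⇒ n ≥ 22.9734, so the smallest n is 23.

23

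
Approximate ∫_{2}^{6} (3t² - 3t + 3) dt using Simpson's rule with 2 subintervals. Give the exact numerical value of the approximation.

h = (6 − 2)/2 = 2.
Nodes t₀,…,t₂ = 2, 4, 6.
f(t) = 3t² - 3t + 3: f₀=9, f₁=39, f₂=93.
(h/3)·[f₀ + 4f₁ + f₂] = 0.666667·(258) = 172.

172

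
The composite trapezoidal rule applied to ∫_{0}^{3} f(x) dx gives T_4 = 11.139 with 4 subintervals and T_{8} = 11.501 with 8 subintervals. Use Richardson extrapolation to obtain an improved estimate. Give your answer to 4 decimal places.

R = (4·T_{8} − T_4) / 3 = (4·11.501 − 11.139)/3 = (34.865)/3 = 11.6217.

11.6217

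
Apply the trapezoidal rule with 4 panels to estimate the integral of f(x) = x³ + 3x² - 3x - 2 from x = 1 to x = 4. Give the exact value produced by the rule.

h = (4 − 1)/4 = 0.75.
Nodes x₀,…,x₄ = 1, 1.75, 2.5, 3.25, 4.
f(x) = x³ + 3x² - 3x - 2: f₀=-1, f₁=7.296875, f₂=24.875, f₃=54.265625, f₄=98.
(h/2)·[f₀ + 2f₁ + 2f₂ + 2f₃ + f₄] = 0.375·(269.875) = 101.203125.

101.203125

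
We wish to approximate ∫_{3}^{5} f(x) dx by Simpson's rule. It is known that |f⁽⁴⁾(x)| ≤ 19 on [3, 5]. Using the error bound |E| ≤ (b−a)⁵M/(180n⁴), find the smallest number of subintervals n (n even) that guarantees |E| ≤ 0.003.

Need 608/(180n⁴) ≤ 0.003.
n⁴ ≥ 608/(180·0.003) = 1125.93 ⇒ n ≥ 5.7927, so the smallest even n is 6. (n must be even for Simpson's rule.)

6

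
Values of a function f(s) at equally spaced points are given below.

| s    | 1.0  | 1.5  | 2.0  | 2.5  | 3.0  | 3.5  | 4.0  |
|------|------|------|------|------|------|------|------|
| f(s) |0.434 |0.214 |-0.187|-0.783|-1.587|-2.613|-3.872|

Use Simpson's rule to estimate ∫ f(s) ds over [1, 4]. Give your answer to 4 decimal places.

-3.2857

h = 0.5, n = 6.
(h/3)·[y₀ + 4y₁ + 2y₂ + 4y₃ + 2y₄ + 4y₅ + y₆] = 0.166667·(-19.714) = -3.2857.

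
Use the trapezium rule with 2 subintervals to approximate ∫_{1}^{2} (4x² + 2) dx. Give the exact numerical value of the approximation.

h = (2 − 1)/2 = 0.5.
Nodes x₀,…,x₂ = 1, 1.5, 2.
f(x) = 4x² + 2: f₀=6, f₁=11, f₂=18.
(h/2)·[f₀ + 2f₁ + f₂] = 0.25·(46) = 11.5.

11.5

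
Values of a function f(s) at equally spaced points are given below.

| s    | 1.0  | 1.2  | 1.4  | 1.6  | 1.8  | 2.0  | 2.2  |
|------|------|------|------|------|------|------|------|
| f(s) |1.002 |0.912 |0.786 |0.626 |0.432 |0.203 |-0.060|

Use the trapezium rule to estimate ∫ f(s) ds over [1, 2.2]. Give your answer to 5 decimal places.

0.68600

h = 0.2, n = 6.
(h/2)·[y₀ + 2y₁ + 2y₂ + 2y₃ + 2y₄ + 2y₅ + y₆] = 0.1·(6.860) = 0.68600.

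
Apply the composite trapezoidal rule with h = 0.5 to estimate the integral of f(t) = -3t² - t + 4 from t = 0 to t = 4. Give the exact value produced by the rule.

h = (4 − 0)/8 = 0.5.
Nodes t₀,…,t₈ = 0, 0.5, 1, 1.5, 2, 2.5, 3, 3.5, 4.
f(t) = -3t² - t + 4: f₀=4, f₁=2.75, f₂=0, f₃=-4.25, f₄=-10, f₅=-17.25, f₆=-26, f₇=-36.25, f₈=-48.
(h/2)·[f₀ + 2f₁ + 2f₂ + 2f₃ + 2f₄ + 2f₅ + 2f₆ + 2f₇ + f₈] = 0.25·(-226) = -56.5.

-56.5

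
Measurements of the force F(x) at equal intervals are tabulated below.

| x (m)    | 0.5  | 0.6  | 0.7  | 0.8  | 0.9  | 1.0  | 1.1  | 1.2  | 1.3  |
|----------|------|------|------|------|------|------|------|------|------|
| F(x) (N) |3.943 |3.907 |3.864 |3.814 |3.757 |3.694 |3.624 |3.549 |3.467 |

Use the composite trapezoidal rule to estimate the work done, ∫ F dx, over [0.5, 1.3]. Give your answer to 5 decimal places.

h = 0.1, n = 8.
(h/2)·[y₀ + 2y₁ + 2y₂ + 2y₃ + 2y₄ + 2y₅ + 2y₆ + 2y₇ + y₈] = 0.05·(59.828) = 2.99140.

2.99140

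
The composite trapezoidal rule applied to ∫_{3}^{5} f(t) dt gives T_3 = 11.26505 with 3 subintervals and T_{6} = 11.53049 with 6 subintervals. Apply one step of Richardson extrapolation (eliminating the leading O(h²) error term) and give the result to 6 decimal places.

11.618970

R = (4·T_{6} − T_3) / 3 = (4·11.53049 − 11.26505)/3 = (34.85691)/3 = 11.618970.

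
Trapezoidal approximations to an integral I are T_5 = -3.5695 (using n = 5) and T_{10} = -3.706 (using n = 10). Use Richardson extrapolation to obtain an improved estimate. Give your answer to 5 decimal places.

R = (4·T_{10} − T_5) / 3 = (4·(-3.706) − (-3.5695))/3 = (-11.2545)/3 = -3.75150.

-3.75150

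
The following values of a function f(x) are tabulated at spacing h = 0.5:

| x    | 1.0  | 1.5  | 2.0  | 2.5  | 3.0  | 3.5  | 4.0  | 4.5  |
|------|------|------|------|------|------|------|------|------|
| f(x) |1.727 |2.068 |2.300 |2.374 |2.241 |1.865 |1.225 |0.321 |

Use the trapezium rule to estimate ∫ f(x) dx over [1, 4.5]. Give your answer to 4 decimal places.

h = 0.5, n = 7.
(h/2)·[y₀ + 2y₁ + 2y₂ + 2y₃ + 2y₄ + 2y₅ + 2y₆ + y₇] = 0.25·(26.194) = 6.5485.

6.5485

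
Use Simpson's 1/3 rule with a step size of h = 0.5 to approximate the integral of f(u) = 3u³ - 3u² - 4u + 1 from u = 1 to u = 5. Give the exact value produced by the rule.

h = (5 − 1)/8 = 0.5.
Nodes u₀,…,u₈ = 1, 1.5, 2, 2.5, 3, 3.5, 4, 4.5, 5.
f(u) = 3u³ - 3u² - 4u + 1: f₀=-3, f₁=-1.625, f₂=5, f₃=19.125, f₄=43, f₅=78.875, f₆=129, f₇=195.625, f₈=281.
(h/3)·[f₀ + 4f₁ + 2f₂ + 4f₃ + 2f₄ + 4f₅ + 2f₆ + 4f₇ + f₈] = 0.166667·(1800) = 300.

300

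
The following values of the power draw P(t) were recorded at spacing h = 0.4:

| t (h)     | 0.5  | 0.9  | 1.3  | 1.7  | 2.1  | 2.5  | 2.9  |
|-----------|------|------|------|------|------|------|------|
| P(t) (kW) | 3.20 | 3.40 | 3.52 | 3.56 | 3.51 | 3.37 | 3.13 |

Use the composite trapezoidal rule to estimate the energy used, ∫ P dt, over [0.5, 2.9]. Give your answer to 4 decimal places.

h = 0.4, n = 6.
(h/2)·[y₀ + 2y₁ + 2y₂ + 2y₃ + 2y₄ + 2y₅ + y₆] = 0.2·(41.05) = 8.2100.

8.2100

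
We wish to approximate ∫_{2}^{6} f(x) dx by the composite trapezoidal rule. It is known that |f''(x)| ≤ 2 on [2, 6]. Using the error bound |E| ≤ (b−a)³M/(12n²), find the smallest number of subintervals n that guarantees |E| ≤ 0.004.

52

Need 128/(12n²) ≤ 0.004.
n² ≥ 128/(12·0.004) = 2666.67 ⇒ n ≥ 51.6398, so the smallest n is 52.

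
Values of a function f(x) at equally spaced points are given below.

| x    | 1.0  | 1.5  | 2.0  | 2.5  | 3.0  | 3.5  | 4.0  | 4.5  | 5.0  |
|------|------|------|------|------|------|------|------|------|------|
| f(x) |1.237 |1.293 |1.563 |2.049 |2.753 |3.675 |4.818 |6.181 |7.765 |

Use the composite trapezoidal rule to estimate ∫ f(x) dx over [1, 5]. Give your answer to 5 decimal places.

13.41650

h = 0.5, n = 8.
(h/2)·[y₀ + 2y₁ + 2y₂ + 2y₃ + 2y₄ + 2y₅ + 2y₆ + 2y₇ + y₈] = 0.25·(53.666) = 13.41650.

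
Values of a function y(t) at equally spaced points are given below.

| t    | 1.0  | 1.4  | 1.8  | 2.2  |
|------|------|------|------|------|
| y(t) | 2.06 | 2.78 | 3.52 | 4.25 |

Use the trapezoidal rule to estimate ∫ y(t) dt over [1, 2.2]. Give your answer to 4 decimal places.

3.7820

h = 0.4, n = 3.
(h/2)·[y₀ + 2y₁ + 2y₂ + y₃] = 0.2·(18.91) = 3.7820.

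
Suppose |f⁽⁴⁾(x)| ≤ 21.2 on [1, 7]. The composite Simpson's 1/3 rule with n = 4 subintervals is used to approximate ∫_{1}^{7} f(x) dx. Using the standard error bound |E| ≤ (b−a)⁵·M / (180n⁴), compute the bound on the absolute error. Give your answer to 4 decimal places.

3.5775

|E| ≤ (6)⁵·21.2 / (180·4⁴) = 164851.2/46080 = 3.5775.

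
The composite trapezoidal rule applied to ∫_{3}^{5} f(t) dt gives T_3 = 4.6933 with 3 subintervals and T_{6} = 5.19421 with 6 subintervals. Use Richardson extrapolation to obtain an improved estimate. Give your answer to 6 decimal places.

5.361180

R = (4·T_{6} − T_3) / 3 = (4·5.19421 − 4.6933)/3 = (16.08354)/3 = 5.361180.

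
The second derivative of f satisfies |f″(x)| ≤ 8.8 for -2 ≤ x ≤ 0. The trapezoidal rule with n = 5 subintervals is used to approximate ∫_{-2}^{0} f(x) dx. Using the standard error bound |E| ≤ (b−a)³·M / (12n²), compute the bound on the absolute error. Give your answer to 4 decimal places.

0.2347

|E| ≤ (2)³·8.8 / (12·5²) = 70.4/300 = 0.2347.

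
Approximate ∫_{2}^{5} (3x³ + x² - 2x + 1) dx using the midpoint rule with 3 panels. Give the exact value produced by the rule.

469.625

h = (5 − 2)/3 = 1.
Midpoints m₁,…,m₃ = 2.5, 3.5, 4.5.
f(m₁)=49.125, f(m₂)=134.875, f(m₃)=285.625.
h·[f(m₁) + f(m₂) + f(m₃)] = 1·(469.625) = 469.625.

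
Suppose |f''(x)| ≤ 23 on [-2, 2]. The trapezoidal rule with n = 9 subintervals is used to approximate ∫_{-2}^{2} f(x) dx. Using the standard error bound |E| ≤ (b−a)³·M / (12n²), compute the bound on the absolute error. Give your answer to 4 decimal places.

|E| ≤ (4)³·23 / (12·9²) = 1472/972 = 1.5144.

1.5144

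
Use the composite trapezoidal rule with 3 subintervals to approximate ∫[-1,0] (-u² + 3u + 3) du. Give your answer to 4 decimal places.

h = (0 − (-1))/3 = 0.333333.
Nodes u₀,…,u₃ = -1, -0.666667, -0.333333, 0.
f(u) = -u² + 3u + 3: f₀=-1, f₁=0.555556, f₂=1.888889, f₃=3.
(h/2)·[f₀ + 2f₁ + 2f₂ + f₃] = 0.166667·(6.888889) = 1.1481.

1.1481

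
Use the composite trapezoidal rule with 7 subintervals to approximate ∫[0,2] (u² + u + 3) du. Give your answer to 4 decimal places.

h = (2 − 0)/7 = 0.285714.
Nodes u₀,…,u₇ = 0, 0.285714, 0.571429, 0.857143, 1.142857, 1.428571, 1.714286, 2.
f(u) = u² + u + 3: f₀=3, f₁=3.367347, f₂=3.897959, f₃=4.591837, f₄=5.448980, f₅=6.469388, f₆=7.653061, f₇=9.
(h/2)·[f₀ + 2f₁ + 2f₂ + 2f₃ + 2f₄ + 2f₅ + 2f₆ + f₇] = 0.142857·(74.857143) = 10.6939.

10.6939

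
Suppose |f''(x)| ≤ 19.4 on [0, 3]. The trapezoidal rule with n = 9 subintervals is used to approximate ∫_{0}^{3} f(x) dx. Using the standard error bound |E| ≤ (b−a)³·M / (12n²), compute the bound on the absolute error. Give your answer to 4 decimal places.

0.5389

|E| ≤ (3)³·19.4 / (12·9²) = 523.8/972 = 0.5389.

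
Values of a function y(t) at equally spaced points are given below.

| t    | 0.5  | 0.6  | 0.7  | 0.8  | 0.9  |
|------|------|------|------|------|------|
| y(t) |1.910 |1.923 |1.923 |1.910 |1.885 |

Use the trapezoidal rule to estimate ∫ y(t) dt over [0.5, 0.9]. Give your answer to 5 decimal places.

h = 0.1, n = 4.
(h/2)·[y₀ + 2y₁ + 2y₂ + 2y₃ + y₄] = 0.05·(15.307) = 0.76535.

0.76535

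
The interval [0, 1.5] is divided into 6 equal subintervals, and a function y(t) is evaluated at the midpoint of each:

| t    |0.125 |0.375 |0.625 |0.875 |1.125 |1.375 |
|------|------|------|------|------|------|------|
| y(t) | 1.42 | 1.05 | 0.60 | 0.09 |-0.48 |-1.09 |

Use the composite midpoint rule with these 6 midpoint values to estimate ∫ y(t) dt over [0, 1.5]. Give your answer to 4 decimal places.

h = 0.25, n = 6.
h·[y(m₁) + y(m₂) + y(m₃) + y(m₄) + y(m₅) + y(m₆)] = 0.25·(1.59) = 0.3975.

0.3975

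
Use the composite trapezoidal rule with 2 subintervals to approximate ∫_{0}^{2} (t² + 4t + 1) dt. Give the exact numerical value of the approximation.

h = (2 − 0)/2 = 1.
Nodes t₀,…,t₂ = 0, 1, 2.
f(t) = t² + 4t + 1: f₀=1, f₁=6, f₂=13.
(h/2)·[f₀ + 2f₁ + f₂] = 0.5·(26) = 13.

13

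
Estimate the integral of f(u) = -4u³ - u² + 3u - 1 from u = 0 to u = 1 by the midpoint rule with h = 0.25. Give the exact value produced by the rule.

-0.796875

h = (1 − 0)/4 = 0.25.
Midpoints m₁,…,m₄ = 0.125, 0.375, 0.625, 0.875.
f(m₁)=-0.6484375, f(m₂)=-0.2265625, f(m₃)=-0.4921875, f(m₄)=-1.8203125.
h·[f(m₁) + f(m₂) + f(m₃) + f(m₄)] = 0.25·(-3.1875) = -0.796875.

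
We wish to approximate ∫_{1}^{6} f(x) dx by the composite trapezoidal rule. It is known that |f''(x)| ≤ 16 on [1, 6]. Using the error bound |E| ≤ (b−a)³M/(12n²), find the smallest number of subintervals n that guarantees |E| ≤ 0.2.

Need 2000/(12n²) ≤ 0.2.
n² ≥ 2000/(12·0.2) = 833.333 ⇒ n ≥ 28.8675, so the smallest n is 29.

29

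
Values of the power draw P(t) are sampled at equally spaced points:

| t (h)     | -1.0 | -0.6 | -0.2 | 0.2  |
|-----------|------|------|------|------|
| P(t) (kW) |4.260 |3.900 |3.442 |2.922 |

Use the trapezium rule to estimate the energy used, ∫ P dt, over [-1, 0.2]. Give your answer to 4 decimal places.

4.3732

h = 0.4, n = 3.
(h/2)·[y₀ + 2y₁ + 2y₂ + y₃] = 0.2·(21.866) = 4.3732.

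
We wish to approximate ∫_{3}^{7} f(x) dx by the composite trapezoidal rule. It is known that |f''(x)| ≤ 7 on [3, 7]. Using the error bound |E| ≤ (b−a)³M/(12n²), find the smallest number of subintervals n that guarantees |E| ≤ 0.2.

14

Need 448/(12n²) ≤ 0.2.
n² ≥ 448/(12·0.2) = 186.667 ⇒ n ≥ 13.6626, so the smallest n is 14.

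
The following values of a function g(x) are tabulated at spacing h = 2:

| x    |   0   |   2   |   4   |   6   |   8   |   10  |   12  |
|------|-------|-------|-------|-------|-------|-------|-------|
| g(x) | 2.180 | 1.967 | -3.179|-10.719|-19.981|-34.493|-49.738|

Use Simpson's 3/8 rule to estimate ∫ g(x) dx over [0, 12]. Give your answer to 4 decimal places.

-177.0405

h = 2, n = 6.
(3h/8)·[y₀ + 3y₁ + 3y₂ + 2y₃ + 3y₄ + 3y₅ + y₆] = 0.75·(-236.054) = -177.0405.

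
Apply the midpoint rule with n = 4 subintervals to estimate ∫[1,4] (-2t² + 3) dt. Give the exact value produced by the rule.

-32.71875

h = (4 − 1)/4 = 0.75.
Midpoints m₁,…,m₄ = 1.375, 2.125, 2.875, 3.625.
f(m₁)=-0.78125, f(m₂)=-6.03125, f(m₃)=-13.53125, f(m₄)=-23.28125.
h·[f(m₁) + f(m₂) + f(m₃) + f(m₄)] = 0.75·(-43.625) = -32.71875.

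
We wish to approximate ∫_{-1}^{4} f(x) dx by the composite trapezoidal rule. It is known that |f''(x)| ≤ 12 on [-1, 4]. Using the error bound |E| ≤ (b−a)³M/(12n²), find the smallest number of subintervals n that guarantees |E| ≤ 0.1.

Need 1500/(12n²) ≤ 0.1.
n² ≥ 1500/(12·0.1) = 1250 ⇒ n ≥ 35.3553, so the smallest n is 36.

36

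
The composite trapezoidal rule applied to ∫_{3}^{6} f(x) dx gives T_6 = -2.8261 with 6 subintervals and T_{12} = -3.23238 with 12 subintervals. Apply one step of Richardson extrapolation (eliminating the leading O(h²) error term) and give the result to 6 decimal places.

-3.367807

R = (4·T_{12} − T_6) / 3 = (4·(-3.23238) − (-2.8261))/3 = (-10.10342)/3 = -3.367807.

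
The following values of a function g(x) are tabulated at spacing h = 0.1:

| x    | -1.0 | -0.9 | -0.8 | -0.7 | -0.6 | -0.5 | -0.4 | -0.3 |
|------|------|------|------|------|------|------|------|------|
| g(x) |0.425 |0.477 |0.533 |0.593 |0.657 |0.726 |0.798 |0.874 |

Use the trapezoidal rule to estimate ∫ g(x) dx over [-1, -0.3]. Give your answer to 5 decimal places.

h = 0.1, n = 7.
(h/2)·[y₀ + 2y₁ + 2y₂ + 2y₃ + 2y₄ + 2y₅ + 2y₆ + y₇] = 0.05·(8.867) = 0.44335.

0.44335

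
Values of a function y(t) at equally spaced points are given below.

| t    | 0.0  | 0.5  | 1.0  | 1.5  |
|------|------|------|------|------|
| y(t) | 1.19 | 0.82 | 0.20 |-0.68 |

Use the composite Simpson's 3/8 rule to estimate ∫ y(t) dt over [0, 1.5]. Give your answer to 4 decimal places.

0.6694

h = 0.5, n = 3.
(3h/8)·[y₀ + 3y₁ + 3y₂ + y₃] = 0.1875·(3.57) = 0.6694.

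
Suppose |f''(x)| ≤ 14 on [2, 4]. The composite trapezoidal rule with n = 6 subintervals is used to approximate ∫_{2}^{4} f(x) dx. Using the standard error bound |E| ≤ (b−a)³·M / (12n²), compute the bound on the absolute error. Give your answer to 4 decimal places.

|E| ≤ (2)³·14 / (12·6²) = 112/432 = 0.2593.

0.2593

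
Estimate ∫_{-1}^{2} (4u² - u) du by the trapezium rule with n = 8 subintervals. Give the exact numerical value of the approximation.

h = (2 − (-1))/8 = 0.375.
Nodes u₀,…,u₈ = -1, -0.625, -0.25, 0.125, 0.5, 0.875, 1.25, 1.625, 2.
f(u) = 4u² - u: f₀=5, f₁=2.1875, f₂=0.5, f₃=-0.0625, f₄=0.5, f₅=2.1875, f₆=5, f₇=8.9375, f₈=14.
(h/2)·[f₀ + 2f₁ + 2f₂ + 2f₃ + 2f₄ + 2f₅ + 2f₆ + 2f₇ + f₈] = 0.1875·(57.5) = 10.78125.

10.78125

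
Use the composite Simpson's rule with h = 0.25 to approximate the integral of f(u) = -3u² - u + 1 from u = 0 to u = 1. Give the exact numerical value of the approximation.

-0.5

h = (1 − 0)/4 = 0.25.
Nodes u₀,…,u₄ = 0, 0.25, 0.5, 0.75, 1.
f(u) = -3u² - u + 1: f₀=1, f₁=0.5625, f₂=-0.25, f₃=-1.4375, f₄=-3.
(h/3)·[f₀ + 4f₁ + 2f₂ + 4f₃ + f₄] = 0.083333·(-6) = -0.5.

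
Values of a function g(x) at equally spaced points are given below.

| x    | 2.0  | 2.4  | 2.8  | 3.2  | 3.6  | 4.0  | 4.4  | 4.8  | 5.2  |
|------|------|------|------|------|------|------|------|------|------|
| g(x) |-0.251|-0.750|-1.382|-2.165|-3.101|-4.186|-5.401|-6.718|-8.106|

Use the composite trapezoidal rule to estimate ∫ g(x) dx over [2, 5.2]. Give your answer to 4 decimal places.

h = 0.4, n = 8.
(h/2)·[y₀ + 2y₁ + 2y₂ + 2y₃ + 2y₄ + 2y₅ + 2y₆ + 2y₇ + y₈] = 0.2·(-55.763) = -11.1526.

-11.1526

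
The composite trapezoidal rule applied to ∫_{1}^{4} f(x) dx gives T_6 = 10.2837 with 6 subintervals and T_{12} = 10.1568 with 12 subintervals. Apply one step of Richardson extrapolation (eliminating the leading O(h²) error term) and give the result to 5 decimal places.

10.11450

R = (4·T_{12} − T_6) / 3 = (4·10.1568 − 10.2837)/3 = (30.3435)/3 = 10.11450.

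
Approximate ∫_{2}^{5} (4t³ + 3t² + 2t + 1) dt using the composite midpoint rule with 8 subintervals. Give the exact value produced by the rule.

748.41796875

h = (5 − 2)/8 = 0.375.
Midpoints m₁,…,m₈ = 2.1875, 2.5625, 2.9375, 3.3125, 3.6875, 4.0625, 4.4375, 4.8125.
f(m₁)=61.6005859375, f(m₂)=93.1298828125, f(m₃)=134.1513671875, f(m₄)=185.9306640625, f(m₅)=249.7333984375, f(m₆)=326.8251953125, f(m₇)=418.4716796875, f(m₈)=525.9384765625.
h·[f(m₁) + f(m₂) + f(m₃) + f(m₄) + f(m₅) + f(m₆) + f(m₇) + f(m₈)] = 0.375·(1995.78125) = 748.41796875.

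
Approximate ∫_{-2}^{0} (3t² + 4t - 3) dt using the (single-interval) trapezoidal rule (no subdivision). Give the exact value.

-2

T = (b−a)/2 · [f(-2) + f(0)] = 1·[1 + (-3)] = -2.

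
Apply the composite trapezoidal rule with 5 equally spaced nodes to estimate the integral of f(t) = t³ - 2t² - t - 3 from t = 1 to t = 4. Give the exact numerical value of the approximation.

h = (4 − 1)/4 = 0.75.
Nodes t₀,…,t₄ = 1, 1.75, 2.5, 3.25, 4.
f(t) = t³ - 2t² - t - 3: f₀=-5, f₁=-5.515625, f₂=-2.375, f₃=6.953125, f₄=25.
(h/2)·[f₀ + 2f₁ + 2f₂ + 2f₃ + f₄] = 0.375·(18.125) = 6.796875.

6.796875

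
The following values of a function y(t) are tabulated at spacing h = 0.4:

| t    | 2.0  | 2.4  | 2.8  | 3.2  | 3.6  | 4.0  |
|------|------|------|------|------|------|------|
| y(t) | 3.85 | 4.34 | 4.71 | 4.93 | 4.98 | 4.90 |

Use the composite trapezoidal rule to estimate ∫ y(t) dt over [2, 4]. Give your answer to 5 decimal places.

9.33400

h = 0.4, n = 5.
(h/2)·[y₀ + 2y₁ + 2y₂ + 2y₃ + 2y₄ + y₅] = 0.2·(46.67) = 9.33400.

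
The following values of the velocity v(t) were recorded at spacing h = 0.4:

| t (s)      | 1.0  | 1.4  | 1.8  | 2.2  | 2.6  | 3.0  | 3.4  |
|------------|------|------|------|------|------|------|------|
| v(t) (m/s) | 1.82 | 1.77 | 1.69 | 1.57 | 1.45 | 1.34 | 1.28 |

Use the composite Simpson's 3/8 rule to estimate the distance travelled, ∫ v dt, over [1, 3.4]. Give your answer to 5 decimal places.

3.74850

h = 0.4, n = 6.
(3h/8)·[y₀ + 3y₁ + 3y₂ + 2y₃ + 3y₄ + 3y₅ + y₆] = 0.15·(24.99) = 3.74850.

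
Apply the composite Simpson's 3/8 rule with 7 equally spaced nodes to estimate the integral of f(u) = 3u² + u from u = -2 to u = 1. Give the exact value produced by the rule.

h = (1 − (-2))/6 = 0.5.
Nodes u₀,…,u₆ = -2, -1.5, -1, -0.5, 0, 0.5, 1.
f(u) = 3u² + u: f₀=10, f₁=5.25, f₂=2, f₃=0.25, f₄=0, f₅=1.25, f₆=4.
(3h/8)·[f₀ + 3f₁ + 3f₂ + 2f₃ + 3f₄ + 3f₅ + f₆] = 0.1875·(40) = 7.5.

7.5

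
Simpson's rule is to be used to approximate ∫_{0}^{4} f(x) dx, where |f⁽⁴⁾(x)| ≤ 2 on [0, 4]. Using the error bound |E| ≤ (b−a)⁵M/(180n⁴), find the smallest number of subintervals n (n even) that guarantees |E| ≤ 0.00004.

Need 2048/(180n⁴) ≤ 0.00004.
n⁴ ≥ 2048/(180·0.00004) = 284444 ⇒ n ≥ 23.0940, so the smallest even n is 24. (n must be even for Simpson's rule.)

24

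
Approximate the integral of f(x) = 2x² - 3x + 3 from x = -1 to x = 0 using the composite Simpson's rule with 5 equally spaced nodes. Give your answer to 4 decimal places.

5.1667

h = (0 − (-1))/4 = 0.25.
Nodes x₀,…,x₄ = -1, -0.75, -0.5, -0.25, 0.
f(x) = 2x² - 3x + 3: f₀=8, f₁=6.375, f₂=5, f₃=3.875, f₄=3.
(h/3)·[f₀ + 4f₁ + 2f₂ + 4f₃ + f₄] = 0.083333·(62) = 5.1667.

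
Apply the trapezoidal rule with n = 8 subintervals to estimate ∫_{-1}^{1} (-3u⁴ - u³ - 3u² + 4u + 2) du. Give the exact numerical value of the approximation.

0.61328125

h = (1 − (-1))/8 = 0.25.
Nodes u₀,…,u₈ = -1, -0.75, -0.5, -0.25, 0, 0.25, 0.5, 0.75, 1.
f(u) = -3u⁴ - u³ - 3u² + 4u + 2: f₀=-7, f₁=-3.21484375, f₂=-0.8125, f₃=0.81640625, f₄=2, f₅=2.78515625, f₆=2.9375, f₇=1.94140625, f₈=-1.
(h/2)·[f₀ + 2f₁ + 2f₂ + 2f₃ + 2f₄ + 2f₅ + 2f₆ + 2f₇ + f₈] = 0.125·(4.90625) = 0.61328125.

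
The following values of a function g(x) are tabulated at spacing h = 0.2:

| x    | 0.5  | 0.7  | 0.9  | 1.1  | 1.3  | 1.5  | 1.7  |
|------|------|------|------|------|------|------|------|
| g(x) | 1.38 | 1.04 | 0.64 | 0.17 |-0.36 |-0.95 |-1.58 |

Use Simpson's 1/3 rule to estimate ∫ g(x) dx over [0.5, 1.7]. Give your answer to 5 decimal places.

0.09333

h = 0.2, n = 6.
(h/3)·[y₀ + 4y₁ + 2y₂ + 4y₃ + 2y₄ + 4y₅ + y₆] = 0.066667·(1.40) = 0.09333.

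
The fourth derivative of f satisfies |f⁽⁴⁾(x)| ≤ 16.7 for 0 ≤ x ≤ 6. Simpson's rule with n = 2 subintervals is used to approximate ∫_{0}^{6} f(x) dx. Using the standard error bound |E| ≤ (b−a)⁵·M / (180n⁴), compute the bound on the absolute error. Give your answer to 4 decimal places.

|E| ≤ (6)⁵·16.7 / (180·2⁴) = 129859.2/2880 = 45.0900.

45.0900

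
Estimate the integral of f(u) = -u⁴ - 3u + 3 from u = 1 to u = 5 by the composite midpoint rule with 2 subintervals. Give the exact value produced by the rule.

-568

h = (5 − 1)/2 = 2.
Midpoints m₁,…,m₂ = 2, 4.
f(m₁)=-19, f(m₂)=-265.
h·[f(m₁) + f(m₂)] = 2·(-284) = -568.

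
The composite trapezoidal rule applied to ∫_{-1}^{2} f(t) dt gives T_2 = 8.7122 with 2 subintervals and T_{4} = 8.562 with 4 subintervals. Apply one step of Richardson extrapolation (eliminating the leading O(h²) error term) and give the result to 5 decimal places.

R = (4·T_{4} − T_2) / 3 = (4·8.562 − 8.7122)/3 = (25.5358)/3 = 8.51193.

8.51193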